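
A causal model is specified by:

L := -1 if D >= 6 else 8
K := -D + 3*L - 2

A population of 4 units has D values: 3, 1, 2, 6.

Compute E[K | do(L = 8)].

19

Under do(L=8), L's equation is replaced by L=8 for every unit. Per-unit K: 19, 21, 20, 16. Mean = 19.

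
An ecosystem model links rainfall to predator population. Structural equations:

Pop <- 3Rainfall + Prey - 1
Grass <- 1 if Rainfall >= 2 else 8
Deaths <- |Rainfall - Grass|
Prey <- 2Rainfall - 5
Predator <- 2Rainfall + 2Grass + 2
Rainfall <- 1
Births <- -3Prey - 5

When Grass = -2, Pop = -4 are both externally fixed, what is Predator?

Under do(Grass = -2, Pop = -4), each intervened variable's structural equation is replaced by its fixed value.
Predator = 2Rainfall + 2Grass + 2  [with Rainfall=1, Grass=-2]  = 0

0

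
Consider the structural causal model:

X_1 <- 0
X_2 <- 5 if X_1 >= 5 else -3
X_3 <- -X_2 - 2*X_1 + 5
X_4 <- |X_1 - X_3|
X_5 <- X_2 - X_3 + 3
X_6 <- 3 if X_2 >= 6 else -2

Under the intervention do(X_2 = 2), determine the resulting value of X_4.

3

Under do(X_2=2), the mechanism X_2 <- 5 if X_1 >= 5 else -3 is discarded; X_2 is fixed at 2.
X_3 = -X_2 - 2*X_1 + 5  [with X_2=2, X_1=0]  = 3
X_4 = |X_1 - X_3|  [with X_1=0, X_3=3]  = 3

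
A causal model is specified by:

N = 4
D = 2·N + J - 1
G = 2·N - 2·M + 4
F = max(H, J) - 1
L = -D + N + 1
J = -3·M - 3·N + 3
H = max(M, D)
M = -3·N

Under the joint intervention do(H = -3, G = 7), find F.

Under do(H = -3, G = 7), each intervened variable's structural equation is replaced by its fixed value.
M = -3·N  [with N=4]  = -12
J = -3·M - 3·N + 3  [with M=-12, N=4]  = 27
F = max(H, J) - 1  [with H=-3, J=27]  = 26

26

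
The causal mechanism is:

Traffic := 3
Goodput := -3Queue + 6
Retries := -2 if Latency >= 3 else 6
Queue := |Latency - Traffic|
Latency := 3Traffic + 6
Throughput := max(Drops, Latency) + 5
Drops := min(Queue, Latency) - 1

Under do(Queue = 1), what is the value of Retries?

-2

do(Queue=1) replaces the equation Queue := |Latency - Traffic| with the constant Queue = 1.
Retries is not downstream of the intervention, so its value is determined by the original equations.
Latency = 3Traffic + 6  [with Traffic=3]  = 15
Retries = -2 if Latency >= 3 else 6  [with Latency=15]  = -2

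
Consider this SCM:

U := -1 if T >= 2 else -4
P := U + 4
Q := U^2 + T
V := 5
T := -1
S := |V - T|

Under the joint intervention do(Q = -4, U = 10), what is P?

14

Under do(Q = -4, U = 10), each intervened variable's structural equation is replaced by its fixed value.
P = U + 4  [with U=10]  = 14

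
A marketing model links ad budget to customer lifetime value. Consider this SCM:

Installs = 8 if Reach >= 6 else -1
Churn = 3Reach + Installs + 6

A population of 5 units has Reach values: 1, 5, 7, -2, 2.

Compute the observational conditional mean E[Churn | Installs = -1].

9.5

E[Churn|Installs=-1] averages over only the 4 units with Installs=-1 (Reach = 1, 5, -2, 2): Churn = 8, 20, -1, 11, mean 9.5.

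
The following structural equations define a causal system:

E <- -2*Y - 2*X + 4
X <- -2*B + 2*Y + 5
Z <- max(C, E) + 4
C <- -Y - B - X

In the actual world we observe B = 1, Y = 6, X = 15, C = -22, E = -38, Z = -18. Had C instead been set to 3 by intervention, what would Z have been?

7

Under do(C=3), the mechanism C <- -Y - B - X is discarded; C is fixed at 3.
X = -2*B + 2*Y + 5  [with B=1, Y=6]  = 15
E = -2*Y - 2*X + 4  [with Y=6, X=15]  = -38
Z = max(C, E) + 4  [with C=3, E=-38]  = 7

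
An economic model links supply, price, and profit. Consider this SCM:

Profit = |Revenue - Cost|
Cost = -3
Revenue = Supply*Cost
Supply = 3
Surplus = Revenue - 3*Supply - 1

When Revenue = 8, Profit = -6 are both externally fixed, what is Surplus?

Setting Revenue = 8, Profit = -6 by intervention discards those variables' equations.
Surplus = Revenue - 3*Supply - 1  [with Revenue=8, Supply=3]  = -2

-2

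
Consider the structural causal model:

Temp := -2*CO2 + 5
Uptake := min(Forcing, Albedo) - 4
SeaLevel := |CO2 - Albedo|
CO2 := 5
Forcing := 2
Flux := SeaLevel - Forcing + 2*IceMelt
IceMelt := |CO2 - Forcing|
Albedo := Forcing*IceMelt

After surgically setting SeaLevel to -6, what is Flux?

-2

Intervening sets SeaLevel = -6 and removes its equation (SeaLevel := |CO2 - Albedo|).
IceMelt = |CO2 - Forcing|  [with CO2=5, Forcing=2]  = 3
Flux = SeaLevel - Forcing + 2*IceMelt  [with SeaLevel=-6, Forcing=2, IceMelt=3]  = -2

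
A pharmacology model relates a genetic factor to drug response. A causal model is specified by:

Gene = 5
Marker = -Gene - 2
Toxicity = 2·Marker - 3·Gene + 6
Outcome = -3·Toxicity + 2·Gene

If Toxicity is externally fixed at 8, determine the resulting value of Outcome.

The intervention breaks the incoming arrows to Toxicity: Toxicity = 2·Marker - 3·Gene + 6 no longer applies, and Toxicity = 8.
Outcome = -3·Toxicity + 2·Gene  [with Toxicity=8, Gene=5]  = -14

-14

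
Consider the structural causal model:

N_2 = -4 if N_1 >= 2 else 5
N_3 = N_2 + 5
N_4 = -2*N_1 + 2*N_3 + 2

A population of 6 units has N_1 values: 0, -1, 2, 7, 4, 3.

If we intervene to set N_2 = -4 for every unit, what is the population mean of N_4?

The intervention sets N_2=-4 in all 6 units regardless of N_1. Recomputing N_4 per unit gives 4, 6, 0, -10, -4, -2; average -1.

-1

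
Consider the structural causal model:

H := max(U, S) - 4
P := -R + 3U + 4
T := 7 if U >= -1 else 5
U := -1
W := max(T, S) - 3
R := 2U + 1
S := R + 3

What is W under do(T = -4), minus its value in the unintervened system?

The intervention breaks the incoming arrows to T: T := 7 if U >= -1 else 5 no longer applies, and T = -4.
R = 2U + 1  [with U=-1]  = -1
S = R + 3  [with R=-1]  = 2
W = max(T, S) - 3  [with T=-4, S=2]  = -1
Without intervention: R = 2U + 1  [with U=-1]  = -1; T = 7 if U >= -1 else 5  [with U=-1]  = 7; S = R + 3  [with R=-1]  = 2; W = max(T, S) - 3  [with T=7, S=2]  = 4.
Change = -1 − 4 = -5.

-5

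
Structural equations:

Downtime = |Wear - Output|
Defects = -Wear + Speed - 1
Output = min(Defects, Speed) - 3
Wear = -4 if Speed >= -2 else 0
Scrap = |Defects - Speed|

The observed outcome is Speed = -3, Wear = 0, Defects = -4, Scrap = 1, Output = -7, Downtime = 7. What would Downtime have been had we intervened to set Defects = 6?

6

The intervention breaks the incoming arrows to Defects: Defects = -Wear + Speed - 1 no longer applies, and Defects = 6.
Wear = -4 if Speed >= -2 else 0  [with Speed=-3]  = 0
Output = min(Defects, Speed) - 3  [with Defects=6, Speed=-3]  = -6
Downtime = |Wear - Output|  [with Wear=0, Output=-6]  = 6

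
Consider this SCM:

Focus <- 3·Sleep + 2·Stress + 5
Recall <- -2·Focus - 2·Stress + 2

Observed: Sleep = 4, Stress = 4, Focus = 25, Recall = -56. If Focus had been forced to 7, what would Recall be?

-20

The intervention breaks the incoming arrows to Focus: Focus <- 3·Sleep + 2·Stress + 5 no longer applies, and Focus = 7.
Recall = -2·Focus - 2·Stress + 2  [with Focus=7, Stress=4]  = -20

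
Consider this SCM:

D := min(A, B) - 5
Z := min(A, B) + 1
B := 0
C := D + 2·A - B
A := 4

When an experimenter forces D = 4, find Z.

The intervention breaks the incoming arrows to D: D := min(A, B) - 5 no longer applies, and D = 4.
Z is not downstream of the intervention, so its value is determined by the original equations.
Z = min(A, B) + 1  [with A=4, B=0]  = 1

1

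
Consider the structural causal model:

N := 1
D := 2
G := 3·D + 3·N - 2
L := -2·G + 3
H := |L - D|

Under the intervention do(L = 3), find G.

Under do(L=3), the mechanism L := -2·G + 3 is discarded; L is fixed at 3.
Since G is not a descendant of the intervened variable, it is unaffected.
G = 3·D + 3·N - 2  [with D=2, N=1]  = 7

7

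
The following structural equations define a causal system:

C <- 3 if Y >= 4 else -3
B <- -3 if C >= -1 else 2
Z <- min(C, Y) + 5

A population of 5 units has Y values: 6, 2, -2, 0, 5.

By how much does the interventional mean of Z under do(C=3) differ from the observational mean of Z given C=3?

-1.8

do(C=3) breaks C's dependence on Y. With C=3 fixed, Z across the units is 8, 7, 3, 5, 8, mean 6.2.
Observing C=3 restricts to units where C's equation naturally yields 3: Y ∈ {6, 5}. In that subpopulation Z = 8, 8, mean 8.
Difference = 6.2 − 8 = -1.8.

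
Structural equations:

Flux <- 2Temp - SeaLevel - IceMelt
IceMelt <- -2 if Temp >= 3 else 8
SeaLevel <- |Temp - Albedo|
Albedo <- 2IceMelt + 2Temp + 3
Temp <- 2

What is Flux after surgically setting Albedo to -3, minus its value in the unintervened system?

do(Albedo=-3) replaces the equation Albedo <- 2IceMelt + 2Temp + 3 with the constant Albedo = -3.
IceMelt = -2 if Temp >= 3 else 8  [with Temp=2]  = 8
SeaLevel = |Temp - Albedo|  [with Temp=2, Albedo=-3]  = 5
Flux = 2Temp - SeaLevel - IceMelt  [with Temp=2, SeaLevel=5, IceMelt=8]  = -9
Without intervention: IceMelt = -2 if Temp >= 3 else 8  [with Temp=2]  = 8; Albedo = 2IceMelt + 2Temp + 3  [with IceMelt=8, Temp=2]  = 23; SeaLevel = |Temp - Albedo|  [with Temp=2, Albedo=23]  = 21; Flux = 2Temp - SeaLevel - IceMelt  [with Temp=2, SeaLevel=21, IceMelt=8]  = -25.
Change = -9 − (-25) = 16.

16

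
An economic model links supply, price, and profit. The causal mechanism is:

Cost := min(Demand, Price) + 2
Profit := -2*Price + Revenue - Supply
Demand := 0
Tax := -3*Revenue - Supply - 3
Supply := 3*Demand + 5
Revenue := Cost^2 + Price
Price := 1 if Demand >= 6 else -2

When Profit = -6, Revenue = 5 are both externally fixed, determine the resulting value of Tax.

-23

Setting Profit = -6, Revenue = 5 by intervention discards those variables' equations.
Supply = 3*Demand + 5  [with Demand=0]  = 5
Tax = -3*Revenue - Supply - 3  [with Revenue=5, Supply=5]  = -23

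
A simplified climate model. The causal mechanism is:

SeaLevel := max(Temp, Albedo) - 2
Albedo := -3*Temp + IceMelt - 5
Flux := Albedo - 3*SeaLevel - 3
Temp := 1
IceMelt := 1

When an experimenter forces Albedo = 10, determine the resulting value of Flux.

do(Albedo=10) replaces the equation Albedo := -3*Temp + IceMelt - 5 with the constant Albedo = 10.
SeaLevel = max(Temp, Albedo) - 2  [with Temp=1, Albedo=10]  = 8
Flux = Albedo - 3*SeaLevel - 3  [with Albedo=10, SeaLevel=8]  = -17

-17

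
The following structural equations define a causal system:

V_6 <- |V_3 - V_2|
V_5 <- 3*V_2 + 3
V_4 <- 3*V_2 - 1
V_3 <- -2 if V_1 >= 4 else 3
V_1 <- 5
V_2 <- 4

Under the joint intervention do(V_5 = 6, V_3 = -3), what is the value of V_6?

The joint intervention fixes V_5 = 6, V_3 = -3, removing each variable's own equation.
V_6 = |V_3 - V_2|  [with V_3=-3, V_2=4]  = 7

7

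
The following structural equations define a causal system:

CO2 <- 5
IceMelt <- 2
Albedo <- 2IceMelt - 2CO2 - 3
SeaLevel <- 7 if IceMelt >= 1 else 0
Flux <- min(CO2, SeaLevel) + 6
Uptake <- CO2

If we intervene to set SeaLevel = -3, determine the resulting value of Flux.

Intervening sets SeaLevel = -3 and removes its equation (SeaLevel <- 7 if IceMelt >= 1 else 0).
Flux = min(CO2, SeaLevel) + 6  [with CO2=5, SeaLevel=-3]  = 3

3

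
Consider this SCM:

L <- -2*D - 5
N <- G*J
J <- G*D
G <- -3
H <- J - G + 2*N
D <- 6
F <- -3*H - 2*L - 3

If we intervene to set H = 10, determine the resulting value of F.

1

Under do(H=10), the mechanism H <- J - G + 2*N is discarded; H is fixed at 10.
L = -2*D - 5  [with D=6]  = -17
F = -3*H - 2*L - 3  [with H=10, L=-17]  = 1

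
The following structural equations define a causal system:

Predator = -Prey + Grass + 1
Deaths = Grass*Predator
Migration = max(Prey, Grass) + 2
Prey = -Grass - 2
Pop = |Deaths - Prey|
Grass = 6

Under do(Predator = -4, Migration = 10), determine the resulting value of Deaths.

The joint intervention fixes Predator = -4, Migration = 10, removing each variable's own equation.
Deaths = Grass*Predator  [with Grass=6, Predator=-4]  = -24

-24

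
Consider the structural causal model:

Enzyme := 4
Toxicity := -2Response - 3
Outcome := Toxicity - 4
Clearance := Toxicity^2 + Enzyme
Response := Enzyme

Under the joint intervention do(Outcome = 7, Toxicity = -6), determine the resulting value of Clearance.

40

Under do(Outcome = 7, Toxicity = -6), each intervened variable's structural equation is replaced by its fixed value.
Clearance = Toxicity^2 + Enzyme  [with Toxicity=-6, Enzyme=4]  = 40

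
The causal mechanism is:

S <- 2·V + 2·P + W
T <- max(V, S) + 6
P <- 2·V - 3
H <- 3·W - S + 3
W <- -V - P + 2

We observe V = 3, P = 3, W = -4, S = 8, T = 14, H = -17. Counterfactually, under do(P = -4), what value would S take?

Under do(P=-4), the mechanism P <- 2·V - 3 is discarded; P is fixed at -4.
W = -V - P + 2  [with V=3, P=-4]  = 3
S = 2·V + 2·P + W  [with V=3, P=-4, W=3]  = 1

1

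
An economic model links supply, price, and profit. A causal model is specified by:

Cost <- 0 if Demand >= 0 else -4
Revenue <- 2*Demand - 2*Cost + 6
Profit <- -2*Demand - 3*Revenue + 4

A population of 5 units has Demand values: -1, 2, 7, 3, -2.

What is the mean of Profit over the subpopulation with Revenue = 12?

-34

E[Profit|Revenue=12] averages over only the 2 units with Revenue=12 (Demand = -1, 3): Profit = -30, -38, mean -34.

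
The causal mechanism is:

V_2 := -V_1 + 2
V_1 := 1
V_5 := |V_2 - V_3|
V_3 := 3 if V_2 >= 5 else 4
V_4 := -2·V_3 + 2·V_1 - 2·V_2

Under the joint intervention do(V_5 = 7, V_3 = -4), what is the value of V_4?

8

Under do(V_5 = 7, V_3 = -4), each intervened variable's structural equation is replaced by its fixed value.
V_2 = -V_1 + 2  [with V_1=1]  = 1
V_4 = -2·V_3 + 2·V_1 - 2·V_2  [with V_3=-4, V_1=1, V_2=1]  = 8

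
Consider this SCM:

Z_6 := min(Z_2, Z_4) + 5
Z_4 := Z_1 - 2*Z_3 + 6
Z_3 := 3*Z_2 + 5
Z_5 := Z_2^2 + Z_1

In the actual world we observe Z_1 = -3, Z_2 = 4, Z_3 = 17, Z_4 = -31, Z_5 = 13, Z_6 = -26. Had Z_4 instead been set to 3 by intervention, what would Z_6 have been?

8

Under do(Z_4=3), the mechanism Z_4 := Z_1 - 2*Z_3 + 6 is discarded; Z_4 is fixed at 3.
Z_6 = min(Z_2, Z_4) + 5  [with Z_2=4, Z_4=3]  = 8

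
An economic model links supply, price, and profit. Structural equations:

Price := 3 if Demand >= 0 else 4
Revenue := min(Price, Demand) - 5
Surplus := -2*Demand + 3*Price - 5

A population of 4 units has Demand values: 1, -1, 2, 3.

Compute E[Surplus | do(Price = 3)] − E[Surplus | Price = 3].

do(Price=3) breaks Price's dependence on Demand. With Price=3 fixed, Surplus across the units is 2, 6, 0, -2, mean 1.5.
Observing Price=3 restricts to units where Price's equation naturally yields 3: Demand ∈ {1, 2, 3}. In that subpopulation Surplus = 2, 0, -2, mean 0.
Difference = 1.5 − 0 = 1.5.

1.5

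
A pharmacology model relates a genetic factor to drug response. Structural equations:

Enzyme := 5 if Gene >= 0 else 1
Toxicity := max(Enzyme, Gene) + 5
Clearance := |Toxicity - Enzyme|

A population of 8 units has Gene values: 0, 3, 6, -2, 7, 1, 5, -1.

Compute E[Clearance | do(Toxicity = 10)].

6

Under do(Toxicity=10), Toxicity's equation is replaced by Toxicity=10 for every unit. Per-unit Clearance: 5, 5, 5, 9, 5, 5, 5, 9. Mean = 6.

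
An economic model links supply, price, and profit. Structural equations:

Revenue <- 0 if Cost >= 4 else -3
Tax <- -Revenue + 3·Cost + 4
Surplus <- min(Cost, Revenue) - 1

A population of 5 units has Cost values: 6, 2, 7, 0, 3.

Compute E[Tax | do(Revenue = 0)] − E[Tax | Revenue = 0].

-8.7

Under do(Revenue=0), Revenue's equation is replaced by Revenue=0 for every unit. Per-unit Tax: 22, 10, 25, 4, 13. Mean = 14.8.
Conditioning on Revenue=0 selects the 2 unit(s) with Cost ∈ {6, 7}. Their Tax values: 22, 25. Mean = 23.5.
Difference = 14.8 − 23.5 = -8.7.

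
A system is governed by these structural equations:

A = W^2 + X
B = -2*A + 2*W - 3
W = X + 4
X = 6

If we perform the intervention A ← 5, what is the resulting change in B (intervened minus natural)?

202

The intervention breaks the incoming arrows to A: A = W^2 + X no longer applies, and A = 5.
W = X + 4  [with X=6]  = 10
B = -2*A + 2*W - 3  [with A=5, W=10]  = 7
Without intervention: W = X + 4  [with X=6]  = 10; A = W^2 + X  [with W=10, X=6]  = 106; B = -2*A + 2*W - 3  [with A=106, W=10]  = -195.
Change = 7 − (-195) = 202.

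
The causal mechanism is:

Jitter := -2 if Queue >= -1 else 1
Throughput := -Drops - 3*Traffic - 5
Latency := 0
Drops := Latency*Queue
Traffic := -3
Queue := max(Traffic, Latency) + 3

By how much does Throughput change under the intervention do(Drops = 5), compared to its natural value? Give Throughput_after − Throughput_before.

Under do(Drops=5), the mechanism Drops := Latency*Queue is discarded; Drops is fixed at 5.
Throughput = -Drops - 3*Traffic - 5  [with Drops=5, Traffic=-3]  = -1
Without intervention: Queue = max(Traffic, Latency) + 3  [with Traffic=-3, Latency=0]  = 3; Drops = Latency*Queue  [with Latency=0, Queue=3]  = 0; Throughput = -Drops - 3*Traffic - 5  [with Drops=0, Traffic=-3]  = 4.
Change = -1 − 4 = -5.

-5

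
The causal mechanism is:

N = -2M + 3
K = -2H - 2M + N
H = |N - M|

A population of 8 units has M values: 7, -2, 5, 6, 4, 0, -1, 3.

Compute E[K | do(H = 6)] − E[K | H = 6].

-7

do(H=6) breaks H's dependence on M. With H=6 fixed, K across the units is -37, -1, -29, -33, -25, -9, -5, -21, mean -20.
Observing H=6 restricts to units where H's equation naturally yields 6: M ∈ {-1, 3}. In that subpopulation K = -5, -21, mean -13.
Difference = -20 − (-13) = -7.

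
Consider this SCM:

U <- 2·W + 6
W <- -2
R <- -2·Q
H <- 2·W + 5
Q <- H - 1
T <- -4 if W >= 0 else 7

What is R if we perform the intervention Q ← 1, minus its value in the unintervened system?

-2

The intervention breaks the incoming arrows to Q: Q <- H - 1 no longer applies, and Q = 1.
R = -2·Q  [with Q=1]  = -2
Without intervention: H = 2·W + 5  [with W=-2]  = 1; Q = H - 1  [with H=1]  = 0; R = -2·Q  [with Q=0]  = 0.
Change = -2 − 0 = -2.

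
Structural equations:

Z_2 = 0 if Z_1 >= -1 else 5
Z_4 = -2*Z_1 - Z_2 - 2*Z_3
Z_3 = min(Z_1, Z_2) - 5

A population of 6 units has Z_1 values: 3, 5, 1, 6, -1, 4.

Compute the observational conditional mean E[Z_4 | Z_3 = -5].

Conditioning on Z_3=-5 selects the 5 unit(s) with Z_1 ∈ {3, 5, 1, 6, 4}. Their Z_4 values: 4, 0, 8, -2, 2. Mean = 2.4.

2.4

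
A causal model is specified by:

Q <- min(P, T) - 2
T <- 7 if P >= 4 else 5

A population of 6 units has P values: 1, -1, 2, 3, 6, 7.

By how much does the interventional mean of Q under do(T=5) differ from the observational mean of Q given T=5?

do(T=5) breaks T's dependence on P. With T=5 fixed, Q across the units is -1, -3, 0, 1, 3, 3, mean 0.5.
E[Q|T=5] averages over only the 4 units with T=5 (P = 1, -1, 2, 3): Q = -1, -3, 0, 1, mean -0.75.
Difference = 0.5 − (-0.75) = 1.25.

1.25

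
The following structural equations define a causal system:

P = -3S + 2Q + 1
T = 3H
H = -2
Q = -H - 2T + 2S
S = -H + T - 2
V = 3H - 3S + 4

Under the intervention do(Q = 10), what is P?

The intervention breaks the incoming arrows to Q: Q = -H - 2T + 2S no longer applies, and Q = 10.
T = 3H  [with H=-2]  = -6
S = -H + T - 2  [with H=-2, T=-6]  = -6
P = -3S + 2Q + 1  [with S=-6, Q=10]  = 39

39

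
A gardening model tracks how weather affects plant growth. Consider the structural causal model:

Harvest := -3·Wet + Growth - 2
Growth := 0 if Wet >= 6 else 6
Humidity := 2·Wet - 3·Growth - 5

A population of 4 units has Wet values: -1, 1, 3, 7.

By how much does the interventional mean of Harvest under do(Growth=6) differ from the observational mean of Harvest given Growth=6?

-4.5

Under do(Growth=6), Growth's equation is replaced by Growth=6 for every unit. Per-unit Harvest: 7, 1, -5, -17. Mean = -3.5.
Conditioning on Growth=6 selects the 3 unit(s) with Wet ∈ {-1, 1, 3}. Their Harvest values: 7, 1, -5. Mean = 1.
Difference = -3.5 − 1 = -4.5.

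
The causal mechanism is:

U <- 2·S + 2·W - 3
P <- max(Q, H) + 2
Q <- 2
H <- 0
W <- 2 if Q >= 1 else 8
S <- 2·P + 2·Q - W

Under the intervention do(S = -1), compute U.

The intervention breaks the incoming arrows to S: S <- 2·P + 2·Q - W no longer applies, and S = -1.
W = 2 if Q >= 1 else 8  [with Q=2]  = 2
U = 2·S + 2·W - 3  [with S=-1, W=2]  = -1

-1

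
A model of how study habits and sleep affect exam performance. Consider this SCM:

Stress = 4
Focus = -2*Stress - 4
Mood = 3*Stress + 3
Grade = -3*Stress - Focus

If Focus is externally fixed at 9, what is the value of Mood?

The intervention breaks the incoming arrows to Focus: Focus = -2*Stress - 4 no longer applies, and Focus = 9.
Since Mood is not a descendant of the intervened variable, it is unaffected.
Mood = 3*Stress + 3  [with Stress=4]  = 15

15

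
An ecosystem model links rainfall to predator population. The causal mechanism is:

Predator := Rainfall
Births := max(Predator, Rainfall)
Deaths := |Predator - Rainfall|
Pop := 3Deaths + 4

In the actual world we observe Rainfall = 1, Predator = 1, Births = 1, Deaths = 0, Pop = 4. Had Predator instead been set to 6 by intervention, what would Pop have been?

19

do(Predator=6) replaces the equation Predator := Rainfall with the constant Predator = 6.
Deaths = |Predator - Rainfall|  [with Predator=6, Rainfall=1]  = 5
Pop = 3Deaths + 4  [with Deaths=5]  = 19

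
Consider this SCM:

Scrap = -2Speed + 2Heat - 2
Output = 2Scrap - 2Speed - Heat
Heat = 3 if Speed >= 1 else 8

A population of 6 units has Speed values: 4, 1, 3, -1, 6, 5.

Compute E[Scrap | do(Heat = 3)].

-2

The intervention sets Heat=3 in all 6 units regardless of Speed. Recomputing Scrap per unit gives -4, 2, -2, 6, -8, -6; average -2.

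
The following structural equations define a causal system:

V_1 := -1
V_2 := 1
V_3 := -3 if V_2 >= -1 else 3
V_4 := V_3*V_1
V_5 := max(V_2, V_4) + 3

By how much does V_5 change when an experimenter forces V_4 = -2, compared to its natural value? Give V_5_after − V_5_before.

-2

Intervening sets V_4 = -2 and removes its equation (V_4 := V_3*V_1).
V_5 = max(V_2, V_4) + 3  [with V_2=1, V_4=-2]  = 4
Without intervention: V_3 = -3 if V_2 >= -1 else 3  [with V_2=1]  = -3; V_4 = V_3*V_1  [with V_3=-3, V_1=-1]  = 3; V_5 = max(V_2, V_4) + 3  [with V_2=1, V_4=3]  = 6.
Change = 4 − 6 = -2.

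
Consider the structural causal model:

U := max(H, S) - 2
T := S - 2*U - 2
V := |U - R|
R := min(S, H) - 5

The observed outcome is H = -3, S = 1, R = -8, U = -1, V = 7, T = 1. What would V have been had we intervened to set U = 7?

15

Intervening sets U = 7 and removes its equation (U := max(H, S) - 2).
R = min(S, H) - 5  [with S=1, H=-3]  = -8
V = |U - R|  [with U=7, R=-8]  = 15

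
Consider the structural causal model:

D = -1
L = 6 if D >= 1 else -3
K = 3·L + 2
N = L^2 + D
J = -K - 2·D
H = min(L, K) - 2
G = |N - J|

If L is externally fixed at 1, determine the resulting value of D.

Under do(L=1), the mechanism L = 6 if D >= 1 else -3 is discarded; L is fixed at 1.
D is not downstream of the intervention, so its value is determined by the original equations.

-1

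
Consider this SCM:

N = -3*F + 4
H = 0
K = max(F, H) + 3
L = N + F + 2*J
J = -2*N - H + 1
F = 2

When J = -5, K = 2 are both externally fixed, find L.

-10

Setting J = -5, K = 2 by intervention discards those variables' equations.
N = -3*F + 4  [with F=2]  = -2
L = N + F + 2*J  [with N=-2, F=2, J=-5]  = -10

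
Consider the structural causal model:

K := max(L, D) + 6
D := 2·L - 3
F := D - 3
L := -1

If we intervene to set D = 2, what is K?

Under do(D=2), the mechanism D := 2·L - 3 is discarded; D is fixed at 2.
K = max(L, D) + 6  [with L=-1, D=2]  = 8

8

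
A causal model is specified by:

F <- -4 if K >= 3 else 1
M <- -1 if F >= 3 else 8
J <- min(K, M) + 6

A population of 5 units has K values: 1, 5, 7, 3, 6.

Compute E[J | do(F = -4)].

Every unit gets F=-4 under the intervention. J values become 7, 11, 13, 9, 12; E[J|do(F=-4)] = 10.4.

10.4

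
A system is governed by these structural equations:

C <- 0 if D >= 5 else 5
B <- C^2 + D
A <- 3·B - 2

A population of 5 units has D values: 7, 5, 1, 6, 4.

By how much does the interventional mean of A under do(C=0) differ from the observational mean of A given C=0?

Under do(C=0), C's equation is replaced by C=0 for every unit. Per-unit A: 19, 13, 1, 16, 10. Mean = 11.8.
Conditioning on C=0 selects the 3 unit(s) with D ∈ {7, 5, 6}. Their A values: 19, 13, 16. Mean = 16.
Difference = 11.8 − 16 = -4.2.

-4.2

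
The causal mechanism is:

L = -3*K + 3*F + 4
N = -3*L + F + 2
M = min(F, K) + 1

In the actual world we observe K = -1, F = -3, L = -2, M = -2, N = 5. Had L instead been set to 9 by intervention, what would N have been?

do(L=9) replaces the equation L = -3*K + 3*F + 4 with the constant L = 9.
N = -3*L + F + 2  [with L=9, F=-3]  = -28

-28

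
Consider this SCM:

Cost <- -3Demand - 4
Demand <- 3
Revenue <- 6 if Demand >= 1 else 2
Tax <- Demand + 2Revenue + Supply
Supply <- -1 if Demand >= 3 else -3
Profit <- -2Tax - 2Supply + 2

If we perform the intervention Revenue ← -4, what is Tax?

Intervening sets Revenue = -4 and removes its equation (Revenue <- 6 if Demand >= 1 else 2).
Supply = -1 if Demand >= 3 else -3  [with Demand=3]  = -1
Tax = Demand + 2Revenue + Supply  [with Demand=3, Revenue=-4, Supply=-1]  = -6

-6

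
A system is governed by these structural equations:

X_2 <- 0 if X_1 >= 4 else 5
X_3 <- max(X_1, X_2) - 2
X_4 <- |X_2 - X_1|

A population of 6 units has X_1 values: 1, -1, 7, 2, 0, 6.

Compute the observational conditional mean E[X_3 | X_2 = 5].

Observing X_2=5 restricts to units where X_2's equation naturally yields 5: X_1 ∈ {1, -1, 2, 0}. In that subpopulation X_3 = 3, 3, 3, 3, mean 3.

3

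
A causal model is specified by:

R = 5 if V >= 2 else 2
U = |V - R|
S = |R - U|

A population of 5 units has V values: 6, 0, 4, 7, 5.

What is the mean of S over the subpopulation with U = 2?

1.5

E[S|U=2] averages over only the 2 units with U=2 (V = 0, 7): S = 0, 3, mean 1.5.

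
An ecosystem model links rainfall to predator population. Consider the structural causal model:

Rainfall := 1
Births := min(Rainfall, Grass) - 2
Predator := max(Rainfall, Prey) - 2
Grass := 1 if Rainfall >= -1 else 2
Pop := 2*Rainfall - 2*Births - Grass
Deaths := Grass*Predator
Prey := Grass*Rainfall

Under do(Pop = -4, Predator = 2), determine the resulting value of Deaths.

2

Setting Pop = -4, Predator = 2 by intervention discards those variables' equations.
Grass = 1 if Rainfall >= -1 else 2  [with Rainfall=1]  = 1
Deaths = Grass*Predator  [with Grass=1, Predator=2]  = 2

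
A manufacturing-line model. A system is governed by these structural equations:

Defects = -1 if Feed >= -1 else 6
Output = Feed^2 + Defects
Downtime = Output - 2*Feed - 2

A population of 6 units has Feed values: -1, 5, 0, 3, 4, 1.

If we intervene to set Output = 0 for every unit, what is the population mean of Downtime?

-6

Every unit gets Output=0 under the intervention. Downtime values become 0, -12, -2, -8, -10, -4; E[Downtime|do(Output=0)] = -6.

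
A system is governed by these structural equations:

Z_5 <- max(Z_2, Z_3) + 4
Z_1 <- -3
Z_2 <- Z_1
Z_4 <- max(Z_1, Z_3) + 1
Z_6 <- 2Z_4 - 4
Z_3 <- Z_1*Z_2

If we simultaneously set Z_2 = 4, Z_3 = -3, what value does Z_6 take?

Under do(Z_2 = 4, Z_3 = -3), each intervened variable's structural equation is replaced by its fixed value.
Z_4 = max(Z_1, Z_3) + 1  [with Z_1=-3, Z_3=-3]  = -2
Z_6 = 2Z_4 - 4  [with Z_4=-2]  = -8

-8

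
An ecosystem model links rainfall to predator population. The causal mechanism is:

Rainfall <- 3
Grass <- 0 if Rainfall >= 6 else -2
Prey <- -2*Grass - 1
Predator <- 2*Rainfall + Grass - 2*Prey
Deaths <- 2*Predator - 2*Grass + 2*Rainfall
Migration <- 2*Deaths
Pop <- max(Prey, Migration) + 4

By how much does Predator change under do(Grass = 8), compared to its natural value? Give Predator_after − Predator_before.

50

Under do(Grass=8), the mechanism Grass <- 0 if Rainfall >= 6 else -2 is discarded; Grass is fixed at 8.
Prey = -2*Grass - 1  [with Grass=8]  = -17
Predator = 2*Rainfall + Grass - 2*Prey  [with Rainfall=3, Grass=8, Prey=-17]  = 48
Without intervention: Grass = 0 if Rainfall >= 6 else -2  [with Rainfall=3]  = -2; Prey = -2*Grass - 1  [with Grass=-2]  = 3; Predator = 2*Rainfall + Grass - 2*Prey  [with Rainfall=3, Grass=-2, Prey=3]  = -2.
Change = 48 − (-2) = 50.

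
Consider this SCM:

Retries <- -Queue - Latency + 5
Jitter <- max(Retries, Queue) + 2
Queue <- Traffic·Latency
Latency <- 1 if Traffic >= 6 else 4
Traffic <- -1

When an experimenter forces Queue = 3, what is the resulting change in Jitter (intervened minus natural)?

-2

do(Queue=3) replaces the equation Queue <- Traffic·Latency with the constant Queue = 3.
Latency = 1 if Traffic >= 6 else 4  [with Traffic=-1]  = 4
Retries = -Queue - Latency + 5  [with Queue=3, Latency=4]  = -2
Jitter = max(Retries, Queue) + 2  [with Retries=-2, Queue=3]  = 5
Without intervention: Latency = 1 if Traffic >= 6 else 4  [with Traffic=-1]  = 4; Queue = Traffic·Latency  [with Traffic=-1, Latency=4]  = -4; Retries = -Queue - Latency + 5  [with Queue=-4, Latency=4]  = 5; Jitter = max(Retries, Queue) + 2  [with Retries=5, Queue=-4]  = 7.
Change = 5 − 7 = -2.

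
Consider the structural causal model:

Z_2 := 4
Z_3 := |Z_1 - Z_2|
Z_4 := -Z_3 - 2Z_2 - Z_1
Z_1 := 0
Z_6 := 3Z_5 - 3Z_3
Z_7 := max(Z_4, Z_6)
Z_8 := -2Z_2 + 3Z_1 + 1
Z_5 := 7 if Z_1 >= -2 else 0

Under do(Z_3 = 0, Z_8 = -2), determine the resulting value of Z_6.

21

Under do(Z_3 = 0, Z_8 = -2), each intervened variable's structural equation is replaced by its fixed value.
Z_5 = 7 if Z_1 >= -2 else 0  [with Z_1=0]  = 7
Z_6 = 3Z_5 - 3Z_3  [with Z_5=7, Z_3=0]  = 21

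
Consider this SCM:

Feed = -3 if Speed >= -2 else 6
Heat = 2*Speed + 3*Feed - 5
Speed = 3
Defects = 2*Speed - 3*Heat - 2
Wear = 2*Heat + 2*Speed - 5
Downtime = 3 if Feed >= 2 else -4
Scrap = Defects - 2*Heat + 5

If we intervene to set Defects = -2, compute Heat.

do(Defects=-2) replaces the equation Defects = 2*Speed - 3*Heat - 2 with the constant Defects = -2.
Heat is not downstream of the intervention, so its value is determined by the original equations.
Feed = -3 if Speed >= -2 else 6  [with Speed=3]  = -3
Heat = 2*Speed + 3*Feed - 5  [with Speed=3, Feed=-3]  = -8

-8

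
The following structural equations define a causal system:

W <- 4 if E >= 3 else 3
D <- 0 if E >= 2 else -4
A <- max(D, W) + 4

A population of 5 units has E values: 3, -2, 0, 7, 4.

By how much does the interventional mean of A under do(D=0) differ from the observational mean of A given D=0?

-0.4

Under do(D=0), D's equation is replaced by D=0 for every unit. Per-unit A: 8, 7, 7, 8, 8. Mean = 7.6.
E[A|D=0] averages over only the 3 units with D=0 (E = 3, 7, 4): A = 8, 8, 8, mean 8.
Difference = 7.6 − 8 = -0.4.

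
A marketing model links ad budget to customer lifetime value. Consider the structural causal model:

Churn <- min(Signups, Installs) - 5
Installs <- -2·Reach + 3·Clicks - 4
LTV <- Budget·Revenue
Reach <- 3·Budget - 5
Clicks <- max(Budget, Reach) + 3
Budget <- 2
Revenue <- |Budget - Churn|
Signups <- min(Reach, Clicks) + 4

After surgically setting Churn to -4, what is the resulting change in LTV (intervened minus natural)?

8

Intervening sets Churn = -4 and removes its equation (Churn <- min(Signups, Installs) - 5).
Revenue = |Budget - Churn|  [with Budget=2, Churn=-4]  = 6
LTV = Budget·Revenue  [with Budget=2, Revenue=6]  = 12
Without intervention: Reach = 3·Budget - 5  [with Budget=2]  = 1; Clicks = max(Budget, Reach) + 3  [with Budget=2, Reach=1]  = 5; Installs = -2·Reach + 3·Clicks - 4  [with Reach=1, Clicks=5]  = 9; Signups = min(Reach, Clicks) + 4  [with Reach=1, Clicks=5]  = 5; Churn = min(Signups, Installs) - 5  [with Signups=5, Installs=9]  = 0; Revenue = |Budget - Churn|  [with Budget=2, Churn=0]  = 2; LTV = Budget·Revenue  [with Budget=2, Revenue=2]  = 4.
Change = 12 − 4 = 8.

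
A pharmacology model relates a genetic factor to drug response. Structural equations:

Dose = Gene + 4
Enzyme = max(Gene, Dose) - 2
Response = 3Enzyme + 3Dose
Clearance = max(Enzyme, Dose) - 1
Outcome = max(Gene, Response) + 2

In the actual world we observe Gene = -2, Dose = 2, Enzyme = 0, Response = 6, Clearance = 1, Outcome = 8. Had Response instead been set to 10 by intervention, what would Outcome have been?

Under do(Response=10), the mechanism Response = 3Enzyme + 3Dose is discarded; Response is fixed at 10.
Outcome = max(Gene, Response) + 2  [with Gene=-2, Response=10]  = 12

12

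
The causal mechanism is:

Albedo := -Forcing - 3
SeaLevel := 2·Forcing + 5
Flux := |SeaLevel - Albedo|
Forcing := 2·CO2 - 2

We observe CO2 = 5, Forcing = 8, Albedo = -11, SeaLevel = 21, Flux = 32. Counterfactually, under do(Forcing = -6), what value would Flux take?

do(Forcing=-6) replaces the equation Forcing := 2·CO2 - 2 with the constant Forcing = -6.
Albedo = -Forcing - 3  [with Forcing=-6]  = 3
SeaLevel = 2·Forcing + 5  [with Forcing=-6]  = -7
Flux = |SeaLevel - Albedo|  [with SeaLevel=-7, Albedo=3]  = 10

10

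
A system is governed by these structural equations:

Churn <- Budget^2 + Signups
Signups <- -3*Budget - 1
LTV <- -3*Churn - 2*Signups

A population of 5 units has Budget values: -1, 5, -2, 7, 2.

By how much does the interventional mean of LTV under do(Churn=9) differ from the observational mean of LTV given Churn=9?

4.2

do(Churn=9) breaks Churn's dependence on Budget. With Churn=9 fixed, LTV across the units is -31, 5, -37, 17, -13, mean -11.8.
Observing Churn=9 restricts to units where Churn's equation naturally yields 9: Budget ∈ {5, -2}. In that subpopulation LTV = 5, -37, mean -16.
Difference = -11.8 − (-16) = 4.2.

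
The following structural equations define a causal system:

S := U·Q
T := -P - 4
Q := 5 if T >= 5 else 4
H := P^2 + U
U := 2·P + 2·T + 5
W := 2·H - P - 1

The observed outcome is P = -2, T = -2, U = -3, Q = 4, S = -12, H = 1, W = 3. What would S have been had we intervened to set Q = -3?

9

Intervening sets Q = -3 and removes its equation (Q := 5 if T >= 5 else 4).
T = -P - 4  [with P=-2]  = -2
U = 2·P + 2·T + 5  [with P=-2, T=-2]  = -3
S = U·Q  [with U=-3, Q=-3]  = 9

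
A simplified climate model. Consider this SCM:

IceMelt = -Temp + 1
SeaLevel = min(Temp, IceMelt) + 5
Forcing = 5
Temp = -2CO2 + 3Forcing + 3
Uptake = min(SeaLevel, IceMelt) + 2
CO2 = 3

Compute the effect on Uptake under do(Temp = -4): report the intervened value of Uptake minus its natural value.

12

The intervention breaks the incoming arrows to Temp: Temp = -2CO2 + 3Forcing + 3 no longer applies, and Temp = -4.
IceMelt = -Temp + 1  [with Temp=-4]  = 5
SeaLevel = min(Temp, IceMelt) + 5  [with Temp=-4, IceMelt=5]  = 1
Uptake = min(SeaLevel, IceMelt) + 2  [with SeaLevel=1, IceMelt=5]  = 3
Without intervention: Temp = -2CO2 + 3Forcing + 3  [with CO2=3, Forcing=5]  = 12; IceMelt = -Temp + 1  [with Temp=12]  = -11; SeaLevel = min(Temp, IceMelt) + 5  [with Temp=12, IceMelt=-11]  = -6; Uptake = min(SeaLevel, IceMelt) + 2  [with SeaLevel=-6, IceMelt=-11]  = -9.
Change = 3 − (-9) = 12.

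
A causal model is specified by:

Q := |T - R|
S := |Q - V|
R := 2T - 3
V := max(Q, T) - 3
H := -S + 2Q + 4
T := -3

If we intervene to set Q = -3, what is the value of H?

-5

The intervention breaks the incoming arrows to Q: Q := |T - R| no longer applies, and Q = -3.
V = max(Q, T) - 3  [with Q=-3, T=-3]  = -6
S = |Q - V|  [with Q=-3, V=-6]  = 3
H = -S + 2Q + 4  [with S=3, Q=-3]  = -5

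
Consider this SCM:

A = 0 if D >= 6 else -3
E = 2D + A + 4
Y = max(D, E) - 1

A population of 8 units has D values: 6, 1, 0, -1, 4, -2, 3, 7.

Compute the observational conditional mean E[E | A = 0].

Conditioning on A=0 selects the 2 unit(s) with D ∈ {6, 7}. Their E values: 16, 18. Mean = 17.

17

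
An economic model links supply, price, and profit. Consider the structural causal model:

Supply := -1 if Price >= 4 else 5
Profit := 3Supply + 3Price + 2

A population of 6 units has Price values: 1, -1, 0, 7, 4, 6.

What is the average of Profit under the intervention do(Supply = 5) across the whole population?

The intervention sets Supply=5 in all 6 units regardless of Price. Recomputing Profit per unit gives 20, 14, 17, 38, 29, 35; average 25.5.

25.5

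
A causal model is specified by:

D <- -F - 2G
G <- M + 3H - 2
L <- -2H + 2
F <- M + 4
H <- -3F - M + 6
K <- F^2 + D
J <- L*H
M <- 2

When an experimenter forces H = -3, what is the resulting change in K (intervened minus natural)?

-66

The intervention breaks the incoming arrows to H: H <- -3F - M + 6 no longer applies, and H = -3.
F = M + 4  [with M=2]  = 6
G = M + 3H - 2  [with M=2, H=-3]  = -9
D = -F - 2G  [with F=6, G=-9]  = 12
K = F^2 + D  [with F=6, D=12]  = 48
Without intervention: F = M + 4  [with M=2]  = 6; H = -3F - M + 6  [with F=6, M=2]  = -14; G = M + 3H - 2  [with M=2, H=-14]  = -42; D = -F - 2G  [with F=6, G=-42]  = 78; K = F^2 + D  [with F=6, D=78]  = 114.
Change = 48 − 114 = -66.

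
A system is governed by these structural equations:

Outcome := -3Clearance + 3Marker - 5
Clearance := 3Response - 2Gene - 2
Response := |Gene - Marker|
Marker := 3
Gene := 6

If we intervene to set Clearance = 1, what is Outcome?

1

Intervening sets Clearance = 1 and removes its equation (Clearance := 3Response - 2Gene - 2).
Outcome = -3Clearance + 3Marker - 5  [with Clearance=1, Marker=3]  = 1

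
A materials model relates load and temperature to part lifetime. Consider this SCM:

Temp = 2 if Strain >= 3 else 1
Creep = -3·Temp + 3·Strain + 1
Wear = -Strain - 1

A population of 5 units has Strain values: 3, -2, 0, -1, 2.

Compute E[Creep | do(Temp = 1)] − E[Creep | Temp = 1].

1.95

The intervention sets Temp=1 in all 5 units regardless of Strain. Recomputing Creep per unit gives 7, -8, -2, -5, 4; average -0.8.
Conditioning on Temp=1 selects the 4 unit(s) with Strain ∈ {-2, 0, -1, 2}. Their Creep values: -8, -2, -5, 4. Mean = -2.75.
Difference = -0.8 − (-2.75) = 1.95.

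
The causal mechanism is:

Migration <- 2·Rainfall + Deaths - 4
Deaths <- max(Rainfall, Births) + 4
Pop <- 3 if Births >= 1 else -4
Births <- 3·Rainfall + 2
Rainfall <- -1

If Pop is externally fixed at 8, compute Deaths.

do(Pop=8) replaces the equation Pop <- 3 if Births >= 1 else -4 with the constant Pop = 8.
Deaths is not downstream of the intervention, so its value is determined by the original equations.
Births = 3·Rainfall + 2  [with Rainfall=-1]  = -1
Deaths = max(Rainfall, Births) + 4  [with Rainfall=-1, Births=-1]  = 3

3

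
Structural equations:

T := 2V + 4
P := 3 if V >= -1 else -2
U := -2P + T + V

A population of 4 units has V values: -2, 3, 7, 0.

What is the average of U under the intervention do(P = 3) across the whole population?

4

Under do(P=3), P's equation is replaced by P=3 for every unit. Per-unit U: -8, 7, 19, -2. Mean = 4.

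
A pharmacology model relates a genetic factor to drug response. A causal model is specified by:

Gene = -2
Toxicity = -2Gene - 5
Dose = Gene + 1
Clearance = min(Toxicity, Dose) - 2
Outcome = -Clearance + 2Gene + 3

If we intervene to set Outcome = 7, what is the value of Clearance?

-3

The intervention breaks the incoming arrows to Outcome: Outcome = -Clearance + 2Gene + 3 no longer applies, and Outcome = 7.
Since Clearance is not a descendant of the intervened variable, it is unaffected.
Dose = Gene + 1  [with Gene=-2]  = -1
Toxicity = -2Gene - 5  [with Gene=-2]  = -1
Clearance = min(Toxicity, Dose) - 2  [with Toxicity=-1, Dose=-1]  = -3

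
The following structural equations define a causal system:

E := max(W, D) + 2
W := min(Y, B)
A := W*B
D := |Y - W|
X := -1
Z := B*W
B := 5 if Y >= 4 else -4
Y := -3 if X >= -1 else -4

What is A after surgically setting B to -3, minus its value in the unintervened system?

-7

do(B=-3) replaces the equation B := 5 if Y >= 4 else -4 with the constant B = -3.
Y = -3 if X >= -1 else -4  [with X=-1]  = -3
W = min(Y, B)  [with Y=-3, B=-3]  = -3
A = W*B  [with W=-3, B=-3]  = 9
Without intervention: Y = -3 if X >= -1 else -4  [with X=-1]  = -3; B = 5 if Y >= 4 else -4  [with Y=-3]  = -4; W = min(Y, B)  [with Y=-3, B=-4]  = -4; A = W*B  [with W=-4, B=-4]  = 16.
Change = 9 − 16 = -7.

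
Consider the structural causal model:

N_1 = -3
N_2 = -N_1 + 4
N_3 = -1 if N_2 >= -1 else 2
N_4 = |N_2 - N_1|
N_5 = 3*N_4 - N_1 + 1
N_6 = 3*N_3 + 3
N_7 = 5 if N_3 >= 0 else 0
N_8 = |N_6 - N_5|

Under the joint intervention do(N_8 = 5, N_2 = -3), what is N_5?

4

Under do(N_8 = 5, N_2 = -3), each intervened variable's structural equation is replaced by its fixed value.
N_4 = |N_2 - N_1|  [with N_2=-3, N_1=-3]  = 0
N_5 = 3*N_4 - N_1 + 1  [with N_4=0, N_1=-3]  = 4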